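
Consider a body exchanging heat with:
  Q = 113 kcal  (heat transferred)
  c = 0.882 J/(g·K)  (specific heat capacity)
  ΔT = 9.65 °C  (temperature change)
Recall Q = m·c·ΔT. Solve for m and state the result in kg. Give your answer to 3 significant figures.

Rearranging Q = m·c·ΔT for m: m = Q/(c·ΔT).
Q = 113 kcal = 4.728×10^5 J; c = 0.882 J/(g·K) = 882.0 J/(kg·K); ΔT = 9.65 °C = 9.650 K.
m = 55.55 kg

55.5 kg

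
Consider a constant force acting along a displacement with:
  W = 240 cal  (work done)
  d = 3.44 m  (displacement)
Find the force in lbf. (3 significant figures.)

Rearranging: F = W/d.
W = 240 cal = 1004 J; d = 3.44 m.
F = 291.9 N  (the unit combination reduces to kg·m/s² = N)
291.9 N × (1 lbf / 4.448 N) = 65.62 lbf

65.6 lbf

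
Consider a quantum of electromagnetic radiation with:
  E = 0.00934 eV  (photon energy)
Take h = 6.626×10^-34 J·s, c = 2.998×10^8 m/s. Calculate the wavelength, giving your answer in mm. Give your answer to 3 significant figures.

0.133 mm

Solving E = h·c/λ for λ: λ = hc/E.
E = 0.00934 eV = 1.496×10^-21 J; h = 6.626×10^-34 J·s; c = 2.998×10^8 m/s.
λ = 1.327×10^-4 m
1.327×10^-4 m × (1 mm / 0.001000 m) = 0.1327 mm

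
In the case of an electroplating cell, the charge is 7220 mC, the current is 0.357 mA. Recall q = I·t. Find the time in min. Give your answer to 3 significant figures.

337 min

Rearranging: t = q/I.
q = 7220 mC = 7.220 C; I = 0.357 mA = 3.570×10^-4 A.
t = 20224 s
20224 s × (1 min / 60.00 s) = 337.1 min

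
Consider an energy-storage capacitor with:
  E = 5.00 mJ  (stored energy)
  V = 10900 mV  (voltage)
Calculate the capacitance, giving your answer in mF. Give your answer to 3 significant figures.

Rearranging: C = 2E/V².
E = 5.00 mJ = 0.005000 J; V = 10900 mV = 10.90 V.
C = 8.417×10^-5 F
8.417×10^-5 F × (1 mF / 0.001000 F) = 0.08417 mF

0.0842 mF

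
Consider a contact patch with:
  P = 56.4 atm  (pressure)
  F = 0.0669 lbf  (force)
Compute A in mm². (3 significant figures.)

Solving P = F/A for A: A = F/P.
P = 56.4 atm = 5.715×10^6 Pa; F = 0.0669 lbf = 0.2976 N.
A = 5.207×10^-8 m²
5.207×10^-8 m² × (1 mm² / 1.000×10^-6 m²) = 0.05207 mm²

0.0521 mm²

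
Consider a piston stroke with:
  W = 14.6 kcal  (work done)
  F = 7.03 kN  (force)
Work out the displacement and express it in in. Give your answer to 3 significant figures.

Rearranging: d = W/F.
W = 14.6 kcal = 61086 J; F = 7.03 kN = 7030 N.
d = 8.689 m
8.689 m × (1 in / 0.02540 m) = 342.1 in

342 in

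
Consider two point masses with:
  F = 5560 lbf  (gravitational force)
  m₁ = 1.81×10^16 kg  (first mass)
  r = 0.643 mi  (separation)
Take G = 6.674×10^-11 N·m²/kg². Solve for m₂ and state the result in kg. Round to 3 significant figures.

Rearranging: m₂ = F·r²/(G·m₁).
F = 5560 lbf = 24732 N; m₁ = 1.81×10^16 kg; r = 0.643 mi = 1035 m; G = 6.674×10^-11 N·m²/kg².
m₂ = 21924 kg

21900 kg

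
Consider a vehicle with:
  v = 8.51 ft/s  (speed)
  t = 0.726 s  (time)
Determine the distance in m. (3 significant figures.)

1.88 m

Rearranging: d = v·t.
v = 8.51 ft/s = 2.594 m/s; t = 0.726 s.
d = 1.883 m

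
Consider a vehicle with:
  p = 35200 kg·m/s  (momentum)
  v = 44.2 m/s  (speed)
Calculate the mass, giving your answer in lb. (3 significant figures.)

1760 lb

Solving p = m·v for m: m = p/v.
p = 35200 kg·m/s; v = 44.2 m/s.
m = 796.4 kg
796.4 kg × (1 lb / 0.4536 kg) = 1756 lb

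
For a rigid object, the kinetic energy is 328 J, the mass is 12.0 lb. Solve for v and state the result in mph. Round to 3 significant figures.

Rearranging KE = ½mv² for v: v = √(2·KE/m).
KE = 328 J; m = 12.0 lb = 5.443 kg.
v = 10.98 m/s
10.98 m/s × (1 mph / 0.4470 m/s) = 24.56 mph

24.6 mph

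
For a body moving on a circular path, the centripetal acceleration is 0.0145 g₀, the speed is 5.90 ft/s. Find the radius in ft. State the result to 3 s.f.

Solving a = v²/r for r: r = v²/a.
a = 0.0145 g₀ = 0.1422 m/s²; v = 5.90 ft/s = 1.798 m/s.
r = 22.74 m
22.74 m × (1 ft / 0.3048 m) = 74.62 ft

74.6 ft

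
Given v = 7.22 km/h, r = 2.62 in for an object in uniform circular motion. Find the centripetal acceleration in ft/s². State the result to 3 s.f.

a is given directly by: a = v²/r.
v = 7.22 km/h = 2.006 m/s; r = 2.62 in = 0.06655 m.
a = 60.44 m/s²
60.44 m/s² × (1 ft/s² / 0.3048 m/s²) = 198.3 ft/s²

198 ft/s²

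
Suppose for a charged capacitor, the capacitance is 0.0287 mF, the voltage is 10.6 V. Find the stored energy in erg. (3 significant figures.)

16100 erg

E is given directly by: E = ½CV².
C = 0.0287 mF = 2.870×10^-5 F; V = 10.6 V.
E = 0.001612 J
0.001612 J × (1 erg / 1.000×10^-7 J) = 16124 erg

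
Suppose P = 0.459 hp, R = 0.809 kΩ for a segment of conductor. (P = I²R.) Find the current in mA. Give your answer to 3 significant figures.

Rearranging: I = √(P/R).
P = 0.459 hp = 342.3 W; R = 0.809 kΩ = 809.0 Ω.
I = 0.6505 A
0.6505 A × (1 mA / 0.001000 A) = 650.5 mA

650 mA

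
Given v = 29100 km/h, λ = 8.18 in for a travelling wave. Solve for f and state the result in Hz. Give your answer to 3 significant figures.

38900 Hz

Rearranging: f = v/λ.
v = 29100 km/h = 8083 m/s; λ = 8.18 in = 0.2078 m.
f = 38905 Hz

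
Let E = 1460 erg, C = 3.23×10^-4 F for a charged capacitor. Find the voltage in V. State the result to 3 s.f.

Rearranging: V = √(2E/C).
E = 1460 erg = 1.460×10^-4 J; C = 3.23×10^-4 F.
V = 0.9508 V

0.951 V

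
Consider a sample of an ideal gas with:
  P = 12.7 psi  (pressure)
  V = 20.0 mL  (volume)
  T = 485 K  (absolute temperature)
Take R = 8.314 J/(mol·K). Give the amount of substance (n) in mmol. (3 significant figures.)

0.434 mmol

Rearranging: n = PV/(RT).
P = 12.7 psi = 87563 Pa; V = 20.0 mL = 2.000×10^-5 m³; T = 485 K; R = 8.314 J/(mol·K).
n = 4.343×10^-4 mol
4.343×10^-4 mol × (1 mmol / 0.001000 mol) = 0.4343 mmol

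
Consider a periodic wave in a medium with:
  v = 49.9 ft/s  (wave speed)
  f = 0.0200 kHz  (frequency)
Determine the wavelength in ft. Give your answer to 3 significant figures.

2.49 ft

Rearranging: λ = v/f.
v = 49.9 ft/s = 15.21 m/s; f = 0.0200 kHz = 20.00 Hz.
λ = 0.7605 m
0.7605 m × (1 ft / 0.3048 m) = 2.495 ft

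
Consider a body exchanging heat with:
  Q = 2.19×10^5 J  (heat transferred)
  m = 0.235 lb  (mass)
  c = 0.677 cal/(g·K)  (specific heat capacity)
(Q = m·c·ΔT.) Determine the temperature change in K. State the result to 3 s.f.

725 K

Solving Q = m·c·ΔT for ΔT: ΔT = Q/(m·c).
Q = 2.19×10^5 J; m = 0.235 lb = 0.1066 kg; c = 0.677 cal/(g·K) = 2833 J/(kg·K).
ΔT = 725.3 K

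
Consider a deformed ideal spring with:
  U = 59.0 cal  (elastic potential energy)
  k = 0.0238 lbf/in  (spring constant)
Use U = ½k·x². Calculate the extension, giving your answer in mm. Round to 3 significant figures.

Rearranging: x = √(2U/k).
U = 59.0 cal = 246.9 J; k = 0.0238 lbf/in = 4.168 N/m.
x = 10.88 m
10.88 m × (1 mm / 0.001000 m) = 10884 mm

10900 mm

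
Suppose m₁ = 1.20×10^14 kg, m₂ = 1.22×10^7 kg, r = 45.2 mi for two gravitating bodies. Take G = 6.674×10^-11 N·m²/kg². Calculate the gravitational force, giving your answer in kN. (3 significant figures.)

0.0185 kN

From Newton's law of gravitation: F = Gm₁m₂/r².
m₁ = 1.20×10^14 kg; m₂ = 1.22×10^7 kg; r = 45.2 mi = 72742 m; G = 6.674×10^-11 N·m²/kg².
F = 18.47 N
18.47 N × (1 kN / 1000 N) = 0.01847 kN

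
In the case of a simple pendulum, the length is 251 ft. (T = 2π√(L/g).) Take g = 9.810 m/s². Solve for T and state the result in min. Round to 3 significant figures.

Directly: T = 2π√(L/g).
L = 251 ft = 76.50 m; g = 9.810 m/s².
T = 17.55 s
17.55 s × (1 min / 60.00 s) = 0.2924 min

0.292 min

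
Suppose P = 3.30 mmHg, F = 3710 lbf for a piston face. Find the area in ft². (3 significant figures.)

404 ft²

Solving P = F/A for A: A = F/P.
P = 3.30 mmHg = 440.0 Pa; F = 3710 lbf = 16503 N.
A = 37.51 m²
37.51 m² × (1 ft² / 0.09290 m²) = 403.8 ft²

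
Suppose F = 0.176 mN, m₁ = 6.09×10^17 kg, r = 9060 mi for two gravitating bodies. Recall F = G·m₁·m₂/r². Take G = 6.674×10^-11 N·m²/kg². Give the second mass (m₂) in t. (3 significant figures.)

0.921 t

From Newton's law of gravitation: m₂ = F·r²/(G·m₁).
F = 0.176 mN = 1.760×10^-4 N; m₁ = 6.09×10^17 kg; r = 9060 mi = 1.458×10^7 m; G = 6.674×10^-11 N·m²/kg².
m₂ = 920.6 kg
920.6 kg × (1 t / 1000 kg) = 0.9206 t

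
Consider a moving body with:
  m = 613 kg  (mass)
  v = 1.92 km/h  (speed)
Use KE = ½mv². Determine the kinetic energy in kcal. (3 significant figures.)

KE is given directly by: KE = ½mv².
m = 613 kg; v = 1.92 km/h = 0.5333 m/s.
KE = 87.18 J
87.18 J × (1 kcal / 4184 J) = 0.02084 kcal

0.0208 kcal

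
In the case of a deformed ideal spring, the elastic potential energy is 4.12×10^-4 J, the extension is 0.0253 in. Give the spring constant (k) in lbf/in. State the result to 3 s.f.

11.4 lbf/in

Solving U = ½k·x² for k: k = 2U/x².
U = 4.12×10^-4 J; x = 0.0253 in = 6.426×10^-4 m.
k = 1995 N/m
1995 N/m × (1 lbf/in / 175.1 N/m) = 11.39 lbf/in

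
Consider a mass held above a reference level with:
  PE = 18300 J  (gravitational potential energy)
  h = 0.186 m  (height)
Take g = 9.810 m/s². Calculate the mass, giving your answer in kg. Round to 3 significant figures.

10000 kg

Solving PE = m·g·h for m: m = PE/(g·h).
PE = 18300 J; h = 0.186 m; g = 9.810 m/s².
m = 10029 kg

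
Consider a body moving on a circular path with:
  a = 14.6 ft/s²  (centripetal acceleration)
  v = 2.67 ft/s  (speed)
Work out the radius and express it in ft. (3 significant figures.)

0.488 ft

Rearranging a = v²/r for r: r = v²/a.
a = 14.6 ft/s² = 4.450 m/s²; v = 2.67 ft/s = 0.8138 m/s.
r = 0.1488 m
0.1488 m × (1 ft / 0.3048 m) = 0.4883 ft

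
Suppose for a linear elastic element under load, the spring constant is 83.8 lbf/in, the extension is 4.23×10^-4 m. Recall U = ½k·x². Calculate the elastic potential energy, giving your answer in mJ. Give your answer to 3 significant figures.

U is given directly by: U = ½kx².
k = 83.8 lbf/in = 14676 N/m; x = 4.23×10^-4 m.
U = 0.001313 J
0.001313 J × (1 mJ / 0.001000 J) = 1.313 mJ

1.31 mJ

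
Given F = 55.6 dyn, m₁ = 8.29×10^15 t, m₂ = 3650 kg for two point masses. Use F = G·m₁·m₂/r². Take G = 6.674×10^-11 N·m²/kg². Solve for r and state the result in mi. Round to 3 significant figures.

Rearranging F = G·m₁·m₂/r² for r: r = √(G·m₁m₂/F).
F = 55.6 dyn = 5.560×10^-4 N; m₁ = 8.29×10^15 t = 8.290×10^18 kg; m₂ = 3650 kg; G = 6.674×10^-11 N·m²/kg².
r = 6.027×10^7 m
6.027×10^7 m × (1 mi / 1609 m) = 37448 mi

37400 mi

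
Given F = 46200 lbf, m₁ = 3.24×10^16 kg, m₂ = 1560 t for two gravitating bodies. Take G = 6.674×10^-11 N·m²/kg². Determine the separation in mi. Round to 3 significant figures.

Solving F = G·m₁·m₂/r² for r: r = √(G·m₁m₂/F).
F = 46200 lbf = 2.055×10^5 N; m₁ = 3.24×10^16 kg; m₂ = 1560 t = 1.560×10^6 kg; G = 6.674×10^-11 N·m²/kg².
r = 4051 m
4051 m × (1 mi / 1609 m) = 2.517 mi

2.52 mi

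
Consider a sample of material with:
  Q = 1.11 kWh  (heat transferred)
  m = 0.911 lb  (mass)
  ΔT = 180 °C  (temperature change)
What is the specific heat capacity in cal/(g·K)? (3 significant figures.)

12.8 cal/(g·K)

Solving Q = m·c·ΔT for c: c = Q/(m·ΔT).
Q = 1.11 kWh = 3.996×10^6 J; m = 0.911 lb = 0.4132 kg; ΔT = 180 °C = 180.0 K.
c = 53724 J/(kg·K)
53724 J/(kg·K) × (1 cal/(g·K) / 4184 J/(kg·K)) = 12.84 cal/(g·K)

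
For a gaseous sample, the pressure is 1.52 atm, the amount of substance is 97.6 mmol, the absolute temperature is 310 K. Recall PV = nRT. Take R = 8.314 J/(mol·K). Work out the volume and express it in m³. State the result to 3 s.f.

From the ideal-gas law: V = nRT/P.
P = 1.52 atm = 1.540×10^5 Pa; n = 97.6 mmol = 0.09760 mol; T = 310 K; R = 8.314 J/(mol·K).
V = 0.001633 m³

0.00163 m³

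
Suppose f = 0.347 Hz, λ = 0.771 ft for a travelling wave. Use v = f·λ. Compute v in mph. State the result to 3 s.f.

0.182 mph

v is given directly by: v = fλ.
f = 0.347 Hz; λ = 0.771 ft = 0.2350 m.
v = 0.08155 m/s
0.08155 m/s × (1 mph / 0.4470 m/s) = 0.1824 mph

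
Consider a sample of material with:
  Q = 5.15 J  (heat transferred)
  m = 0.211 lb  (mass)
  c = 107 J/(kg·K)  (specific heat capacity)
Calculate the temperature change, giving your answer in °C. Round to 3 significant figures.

Rearranging: ΔT = Q/(m·c).
Q = 5.15 J; m = 0.211 lb = 0.09571 kg; c = 107 J/(kg·K).
ΔT = 0.5029 K
Since 1 °C = 1 K, 0.5029 °C.

0.503 °C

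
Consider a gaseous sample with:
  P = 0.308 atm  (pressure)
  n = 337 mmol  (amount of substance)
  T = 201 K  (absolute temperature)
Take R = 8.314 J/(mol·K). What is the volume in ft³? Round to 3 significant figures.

From the ideal-gas law: V = nRT/P.
P = 0.308 atm = 31208 Pa; n = 337 mmol = 0.3370 mol; T = 201 K; R = 8.314 J/(mol·K).
V = 0.01805 m³
0.01805 m³ × (1 ft³ / 0.02832 m³) = 0.6373 ft³

0.637 ft³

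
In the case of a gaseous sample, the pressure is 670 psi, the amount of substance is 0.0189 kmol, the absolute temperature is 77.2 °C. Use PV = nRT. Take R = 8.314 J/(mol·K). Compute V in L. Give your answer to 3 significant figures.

11.9 L

From the ideal-gas law: V = nRT/P.
P = 670 psi = 4.619×10^6 Pa; n = 0.0189 kmol = 18.90 mol; T = 77.2 °C = 350.3 K; R = 8.314 J/(mol·K).
V = 0.01192 m³
0.01192 m³ × (1 L / 0.001000 m³) = 11.92 L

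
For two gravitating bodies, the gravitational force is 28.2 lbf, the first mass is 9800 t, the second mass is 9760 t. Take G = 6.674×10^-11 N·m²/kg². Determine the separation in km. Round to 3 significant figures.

0.00713 km

Rearranging: r = √(G·m₁m₂/F).
F = 28.2 lbf = 125.4 N; m₁ = 9800 t = 9.800×10^6 kg; m₂ = 9760 t = 9.760×10^6 kg; G = 6.674×10^-11 N·m²/kg².
r = 7.134 m
7.134 m × (1 km / 1000 m) = 0.007134 km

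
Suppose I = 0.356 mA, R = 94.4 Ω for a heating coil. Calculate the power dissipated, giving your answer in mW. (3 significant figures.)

P is given directly by: P = I²R.
I = 0.356 mA = 3.560×10^-4 A; R = 94.4 Ω.
P = 1.196×10^-5 W
1.196×10^-5 W × (1 mW / 0.001000 W) = 0.01196 mW

0.0120 mW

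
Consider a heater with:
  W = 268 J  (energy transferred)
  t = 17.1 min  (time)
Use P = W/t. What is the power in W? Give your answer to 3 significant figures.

Directly: P = W/t.
W = 268 J; t = 17.1 min = 1026 s.
P = 0.2612 W

0.261 W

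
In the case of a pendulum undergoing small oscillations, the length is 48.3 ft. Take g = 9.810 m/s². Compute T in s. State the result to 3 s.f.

Directly: T = 2π√(L/g).
L = 48.3 ft = 14.72 m; g = 9.810 m/s².
T = 7.697 s

7.70 s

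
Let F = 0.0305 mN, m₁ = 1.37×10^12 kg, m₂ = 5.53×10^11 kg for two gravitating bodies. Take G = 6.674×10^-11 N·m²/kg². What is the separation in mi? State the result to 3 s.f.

8.00×10^5 mi

Rearranging: r = √(G·m₁m₂/F).
F = 0.0305 mN = 3.050×10^-5 N; m₁ = 1.37×10^12 kg; m₂ = 5.53×10^11 kg; G = 6.674×10^-11 N·m²/kg².
r = 1.288×10^9 m
1.288×10^9 m × (1 mi / 1609 m) = 8.001×10^5 mi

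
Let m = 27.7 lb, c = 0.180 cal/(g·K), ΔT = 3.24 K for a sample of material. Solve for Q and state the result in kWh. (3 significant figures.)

Directly: Q = mcΔT.
m = 27.7 lb = 12.56 kg; c = 0.180 cal/(g·K) = 753.1 J/(kg·K); ΔT = 3.24 K.
Q = 30659 J  (the unit combination reduces to kg·m²/s² = J)
30659 J × (1 kWh / 3.600×10^6 J) = 0.008516 kWh

0.00852 kWh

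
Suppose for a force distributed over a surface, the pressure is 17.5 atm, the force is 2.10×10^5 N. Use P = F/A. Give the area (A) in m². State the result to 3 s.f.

Solving P = F/A for A: A = F/P.
P = 17.5 atm = 1.773×10^6 Pa; F = 2.10×10^5 N.
A = 0.1184 m²

0.118 m²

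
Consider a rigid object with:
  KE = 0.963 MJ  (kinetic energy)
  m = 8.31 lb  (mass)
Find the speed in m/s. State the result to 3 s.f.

715 m/s

Rearranging: v = √(2·KE/m).
KE = 0.963 MJ = 9.630×10^5 J; m = 8.31 lb = 3.769 kg.
v = 714.8 m/s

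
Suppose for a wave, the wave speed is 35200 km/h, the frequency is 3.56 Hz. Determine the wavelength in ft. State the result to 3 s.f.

9010 ft

Rearranging v = f·λ for λ: λ = v/f.
v = 35200 km/h = 9778 m/s; f = 3.56 Hz.
λ = 2747 m
2747 m × (1 ft / 0.3048 m) = 9011 ft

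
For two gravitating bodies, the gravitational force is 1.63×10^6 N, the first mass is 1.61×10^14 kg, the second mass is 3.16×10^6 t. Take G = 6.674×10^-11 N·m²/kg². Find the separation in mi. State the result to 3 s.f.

Rearranging F = G·m₁·m₂/r² for r: r = √(G·m₁m₂/F).
F = 1.63×10^6 N; m₁ = 1.61×10^14 kg; m₂ = 3.16×10^6 t = 3.160×10^9 kg; G = 6.674×10^-11 N·m²/kg².
r = 4564 m
4564 m × (1 mi / 1609 m) = 2.836 mi

2.84 mi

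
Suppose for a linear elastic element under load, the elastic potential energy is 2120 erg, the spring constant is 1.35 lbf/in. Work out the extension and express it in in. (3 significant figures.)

Rearranging U = ½k·x² for x: x = √(2U/k).
U = 2120 erg = 2.120×10^-4 J; k = 1.35 lbf/in = 236.4 N/m.
x = 0.001339 m
0.001339 m × (1 in / 0.02540 m) = 0.05272 in

0.0527 in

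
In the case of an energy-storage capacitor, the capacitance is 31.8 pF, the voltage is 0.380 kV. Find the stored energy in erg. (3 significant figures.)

Directly: E = ½CV².
C = 31.8 pF = 3.180×10^-11 F; V = 0.380 kV = 380.0 V.
E = 2.296×10^-6 J
2.296×10^-6 J × (1 erg / 1.000×10^-7 J) = 22.96 erg

23.0 erg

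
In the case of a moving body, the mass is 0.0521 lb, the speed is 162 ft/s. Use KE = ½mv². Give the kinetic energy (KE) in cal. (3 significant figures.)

KE is given directly by: KE = ½mv².
m = 0.0521 lb = 0.02363 kg; v = 162 ft/s = 49.38 m/s.
KE = 28.81 J  (the unit combination reduces to kg·m²/s² = J)
28.81 J × (1 cal / 4.184 J) = 6.886 cal

6.89 cal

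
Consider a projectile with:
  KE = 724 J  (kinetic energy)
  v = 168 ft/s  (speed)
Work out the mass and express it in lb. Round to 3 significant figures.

1.22 lb

Solving KE = ½mv² for m: m = 2·KE/v².
KE = 724 J; v = 168 ft/s = 51.21 m/s.
m = 0.5522 kg
0.5522 kg × (1 lb / 0.4536 kg) = 1.217 lb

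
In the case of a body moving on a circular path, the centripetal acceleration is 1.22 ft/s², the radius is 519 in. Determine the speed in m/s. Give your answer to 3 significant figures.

Solving a = v²/r for v: v = √(a·r).
a = 1.22 ft/s² = 0.3719 m/s²; r = 519 in = 13.18 m.
v = 2.214 m/s

2.21 m/s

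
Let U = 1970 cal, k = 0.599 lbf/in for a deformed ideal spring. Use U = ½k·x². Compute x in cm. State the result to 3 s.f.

1250 cm

Rearranging: x = √(2U/k).
U = 1970 cal = 8242 J; k = 0.599 lbf/in = 104.9 N/m.
x = 12.54 m
12.54 m × (1 cm / 0.01000 m) = 1254 cm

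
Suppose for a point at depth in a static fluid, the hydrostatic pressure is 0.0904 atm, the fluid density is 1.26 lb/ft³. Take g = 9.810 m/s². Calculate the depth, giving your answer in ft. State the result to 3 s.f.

152 ft

Solving P = ρ·g·h for h: h = P/(ρ·g).
P = 0.0904 atm = 9160 Pa; ρ = 1.26 lb/ft³ = 20.18 kg/m³; g = 9.810 m/s².
h = 46.26 m
46.26 m × (1 ft / 0.3048 m) = 151.8 ft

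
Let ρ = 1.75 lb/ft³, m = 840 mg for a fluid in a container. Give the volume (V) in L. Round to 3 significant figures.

0.0300 L

Solving ρ = m/V for V: V = m/ρ.
ρ = 1.75 lb/ft³ = 28.03 kg/m³; m = 840 mg = 8.400×10^-4 kg.
V = 2.997×10^-5 m³
2.997×10^-5 m³ × (1 L / 0.001000 m³) = 0.02997 L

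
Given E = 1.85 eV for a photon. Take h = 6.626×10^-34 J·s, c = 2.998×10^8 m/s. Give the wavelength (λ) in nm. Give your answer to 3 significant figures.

670 nm

Rearranging: λ = hc/E.
E = 1.85 eV = 2.964×10^-19 J; h = 6.626×10^-34 J·s; c = 2.998×10^8 m/s.
λ = 6.702×10^-7 m
6.702×10^-7 m × (1 nm / 1.000×10^-9 m) = 670.2 nm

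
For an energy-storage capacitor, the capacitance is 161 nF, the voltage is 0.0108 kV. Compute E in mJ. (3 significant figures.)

0.00939 mJ

E is given directly by: E = ½CV².
C = 161 nF = 1.610×10^-7 F; V = 0.0108 kV = 10.80 V.
E = 9.390×10^-6 J  (the unit combination reduces to kg·m²/s² = J)
9.390×10^-6 J × (1 mJ / 0.001000 J) = 0.009390 mJ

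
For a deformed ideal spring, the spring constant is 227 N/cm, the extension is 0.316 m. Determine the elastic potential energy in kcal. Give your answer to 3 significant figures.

Directly: U = ½kx².
k = 227 N/cm = 22700 N/m; x = 0.316 m.
U = 1133 J
1133 J × (1 kcal / 4184 J) = 0.2709 kcal

0.271 kcal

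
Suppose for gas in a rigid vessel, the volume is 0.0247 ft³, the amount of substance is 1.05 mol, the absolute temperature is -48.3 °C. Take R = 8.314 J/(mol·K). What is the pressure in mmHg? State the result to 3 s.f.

21000 mmHg

Directly: P = nRT/V.
V = 0.0247 ft³ = 6.994×10^-4 m³; n = 1.05 mol; T = -48.3 °C = 224.8 K; R = 8.314 J/(mol·K).
P = 2.806×10^6 Pa  (the unit combination reduces to kg/(m·s²) = Pa)
2.806×10^6 Pa × (1 mmHg / 133.3 Pa) = 21050 mmHg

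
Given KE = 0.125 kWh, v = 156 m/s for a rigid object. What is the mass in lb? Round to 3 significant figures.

Rearranging KE = ½mv² for m: m = 2·KE/v².
KE = 0.125 kWh = 4.500×10^5 J; v = 156 m/s.
m = 36.98 kg
36.98 kg × (1 lb / 0.4536 kg) = 81.53 lb

81.5 lb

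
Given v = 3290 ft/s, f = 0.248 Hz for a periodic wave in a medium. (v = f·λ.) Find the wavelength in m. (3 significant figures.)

4040 m

Rearranging v = f·λ for λ: λ = v/f.
v = 3290 ft/s = 1003 m/s; f = 0.248 Hz.
λ = 4044 m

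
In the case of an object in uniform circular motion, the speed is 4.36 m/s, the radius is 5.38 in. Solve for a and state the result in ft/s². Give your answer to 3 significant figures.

Directly: a = v²/r.
v = 4.36 m/s; r = 5.38 in = 0.1367 m.
a = 139.1 m/s²
139.1 m/s² × (1 ft/s² / 0.3048 m/s²) = 456.4 ft/s²

456 ft/s²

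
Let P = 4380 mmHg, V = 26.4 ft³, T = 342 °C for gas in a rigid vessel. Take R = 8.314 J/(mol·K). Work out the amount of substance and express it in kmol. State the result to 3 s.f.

Rearranging PV = nRT for n: n = PV/(RT).
P = 4380 mmHg = 5.840×10^5 Pa; V = 26.4 ft³ = 0.7476 m³; T = 342 °C = 615.1 K; R = 8.314 J/(mol·K).
n = 85.36 mol
85.36 mol × (1 kmol / 1000 mol) = 0.08536 kmol

0.0854 kmol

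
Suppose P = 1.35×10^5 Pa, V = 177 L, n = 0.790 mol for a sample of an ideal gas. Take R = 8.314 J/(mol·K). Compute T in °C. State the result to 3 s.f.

Rearranging PV = nRT for T: T = PV/(nR).
P = 1.35×10^5 Pa; V = 177 L = 0.1770 m³; n = 0.790 mol; R = 8.314 J/(mol·K).
T = 3638 K
3638 K − 273.15 = 3365 °C

3360 °C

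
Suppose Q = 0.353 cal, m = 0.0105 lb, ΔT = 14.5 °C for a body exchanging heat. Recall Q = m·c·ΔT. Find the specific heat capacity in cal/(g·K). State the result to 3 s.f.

0.00511 cal/(g·K)

Rearranging: c = Q/(m·ΔT).
Q = 0.353 cal = 1.477 J; m = 0.0105 lb = 0.004763 kg; ΔT = 14.5 °C = 14.50 K.
c = 21.39 J/(kg·K)
21.39 J/(kg·K) × (1 cal/(g·K) / 4184 J/(kg·K)) = 0.005112 cal/(g·K)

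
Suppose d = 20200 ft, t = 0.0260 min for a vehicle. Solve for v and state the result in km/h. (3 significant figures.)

Directly: v = d/t.
d = 20200 ft = 6157 m; t = 0.0260 min = 1.560 s.
v = 3947 m/s
3947 m/s × (1 km/h / 0.2778 m/s) = 14208 km/h

14200 km/h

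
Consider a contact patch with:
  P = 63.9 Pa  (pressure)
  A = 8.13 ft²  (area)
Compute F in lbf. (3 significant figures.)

Rearranging: F = P·A.
P = 63.9 Pa; A = 8.13 ft² = 0.7553 m².
F = 48.26 N  (the unit combination reduces to kg·m/s² = N)
48.26 N × (1 lbf / 4.448 N) = 10.85 lbf

10.9 lbf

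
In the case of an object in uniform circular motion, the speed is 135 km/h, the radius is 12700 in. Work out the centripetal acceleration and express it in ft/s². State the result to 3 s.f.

a is given directly by: a = v²/r.
v = 135 km/h = 37.50 m/s; r = 12700 in = 322.6 m.
a = 4.359 m/s²
4.359 m/s² × (1 ft/s² / 0.3048 m/s²) = 14.30 ft/s²

14.3 ft/s²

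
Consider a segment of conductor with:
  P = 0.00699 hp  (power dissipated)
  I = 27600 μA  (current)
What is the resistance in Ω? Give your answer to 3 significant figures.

6840 Ω

Rearranging P = I²R for R: R = P/I².
P = 0.00699 hp = 5.212 W; I = 27600 μA = 0.02760 A.
R = 6843 Ω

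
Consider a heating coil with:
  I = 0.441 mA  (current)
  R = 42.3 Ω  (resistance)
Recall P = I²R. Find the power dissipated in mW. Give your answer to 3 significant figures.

Directly: P = I²R.
I = 0.441 mA = 4.410×10^-4 A; R = 42.3 Ω.
P = 8.227×10^-6 W
8.227×10^-6 W × (1 mW / 0.001000 W) = 0.008227 mW

0.00823 mW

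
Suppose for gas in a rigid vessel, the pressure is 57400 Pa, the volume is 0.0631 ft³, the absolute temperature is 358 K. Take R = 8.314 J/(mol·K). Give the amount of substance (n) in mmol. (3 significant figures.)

34.5 mmol

From the ideal-gas law: n = PV/(RT).
P = 57400 Pa; V = 0.0631 ft³ = 0.001787 m³; T = 358 K; R = 8.314 J/(mol·K).
n = 0.03446 mol
0.03446 mol × (1 mmol / 0.001000 mol) = 34.46 mmol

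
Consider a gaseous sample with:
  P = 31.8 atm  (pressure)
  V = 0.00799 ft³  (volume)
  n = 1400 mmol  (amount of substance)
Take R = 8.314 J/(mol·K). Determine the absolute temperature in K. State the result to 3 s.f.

From the ideal-gas law: T = PV/(nR).
P = 31.8 atm = 3.222×10^6 Pa; V = 0.00799 ft³ = 2.263×10^-4 m³; n = 1400 mmol = 1.400 mol; R = 8.314 J/(mol·K).
T = 62.63 K

62.6 K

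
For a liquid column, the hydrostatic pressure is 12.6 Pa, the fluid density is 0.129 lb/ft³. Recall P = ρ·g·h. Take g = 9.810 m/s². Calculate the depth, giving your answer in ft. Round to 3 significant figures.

2.04 ft

Solving P = ρ·g·h for h: h = P/(ρ·g).
P = 12.6 Pa; ρ = 0.129 lb/ft³ = 2.066 kg/m³; g = 9.810 m/s².
h = 0.6216 m
0.6216 m × (1 ft / 0.3048 m) = 2.039 ft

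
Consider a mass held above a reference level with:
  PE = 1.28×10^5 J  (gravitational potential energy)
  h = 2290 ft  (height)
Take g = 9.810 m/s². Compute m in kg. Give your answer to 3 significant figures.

18.7 kg

Rearranging PE = m·g·h for m: m = PE/(g·h).
PE = 1.28×10^5 J; h = 2290 ft = 698.0 m; g = 9.810 m/s².
m = 18.69 kg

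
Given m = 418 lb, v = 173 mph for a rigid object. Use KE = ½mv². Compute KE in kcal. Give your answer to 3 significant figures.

KE is given directly by: KE = ½mv².
m = 418 lb = 189.6 kg; v = 173 mph = 77.34 m/s.
KE = 5.670×10^5 J
5.670×10^5 J × (1 kcal / 4184 J) = 135.5 kcal

136 kcal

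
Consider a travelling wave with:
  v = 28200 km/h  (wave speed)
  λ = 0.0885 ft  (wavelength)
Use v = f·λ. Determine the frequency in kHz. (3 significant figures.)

290 kHz

Rearranging: f = v/λ.
v = 28200 km/h = 7833 m/s; λ = 0.0885 ft = 0.02697 m.
f = 2.904×10^5 Hz
2.904×10^5 Hz × (1 kHz / 1000 Hz) = 290.4 kHz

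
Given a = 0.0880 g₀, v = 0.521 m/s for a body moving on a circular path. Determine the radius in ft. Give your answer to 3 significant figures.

1.03 ft

Solving a = v²/r for r: r = v²/a.
a = 0.0880 g₀ = 0.8630 m/s²; v = 0.521 m/s.
r = 0.3145 m
0.3145 m × (1 ft / 0.3048 m) = 1.032 ft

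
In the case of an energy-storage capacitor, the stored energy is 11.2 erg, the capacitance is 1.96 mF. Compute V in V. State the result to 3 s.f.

Rearranging E = ½C·V² for V: V = √(2E/C).
E = 11.2 erg = 1.120×10^-6 J; C = 1.96 mF = 0.001960 F.
V = 0.03381 V

0.0338 V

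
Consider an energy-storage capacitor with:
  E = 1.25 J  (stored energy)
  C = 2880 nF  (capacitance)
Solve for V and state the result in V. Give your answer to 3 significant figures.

932 V

Rearranging: V = √(2E/C).
E = 1.25 J; C = 2880 nF = 2.880×10^-6 F.
V = 931.7 V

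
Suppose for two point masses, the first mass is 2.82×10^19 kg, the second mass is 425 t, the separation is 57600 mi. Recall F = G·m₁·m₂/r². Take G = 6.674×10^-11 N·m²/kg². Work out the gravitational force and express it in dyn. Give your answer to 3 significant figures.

9310 dyn

F is given directly by: F = Gm₁m₂/r².
m₁ = 2.82×10^19 kg; m₂ = 425 t = 4.250×10^5 kg; r = 57600 mi = 9.270×10^7 m; G = 6.674×10^-11 N·m²/kg².
F = 0.09309 N
0.09309 N × (1 dyn / 1.000×10^-5 N) = 9309 dyn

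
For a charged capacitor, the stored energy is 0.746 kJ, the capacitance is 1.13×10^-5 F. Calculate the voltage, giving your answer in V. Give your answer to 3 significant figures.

Rearranging E = ½C·V² for V: V = √(2E/C).
E = 0.746 kJ = 746.0 J; C = 1.13×10^-5 F.
V = 11491 V  (the unit combination reduces to kg·m²/(A·s³) = V)

11500 V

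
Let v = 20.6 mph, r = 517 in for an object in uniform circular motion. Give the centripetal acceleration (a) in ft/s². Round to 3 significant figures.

Directly: a = v²/r.
v = 20.6 mph = 9.209 m/s; r = 517 in = 13.13 m.
a = 6.458 m/s²
6.458 m/s² × (1 ft/s² / 0.3048 m/s²) = 21.19 ft/s²

21.2 ft/s²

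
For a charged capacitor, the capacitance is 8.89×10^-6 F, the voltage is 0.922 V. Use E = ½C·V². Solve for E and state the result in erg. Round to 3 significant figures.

Directly: E = ½CV².
C = 8.89×10^-6 F; V = 0.922 V.
E = 3.779×10^-6 J
3.779×10^-6 J × (1 erg / 1.000×10^-7 J) = 37.79 erg

37.8 erg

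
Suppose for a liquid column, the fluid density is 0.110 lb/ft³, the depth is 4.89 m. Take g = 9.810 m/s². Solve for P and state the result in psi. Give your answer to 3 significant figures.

Directly: P = ρgh.
ρ = 0.110 lb/ft³ = 1.762 kg/m³; h = 4.89 m; g = 9.810 m/s².
P = 84.53 Pa  (the unit combination reduces to kg/(m·s²) = Pa)
84.53 Pa × (1 psi / 6895 Pa) = 0.01226 psi

0.0123 psi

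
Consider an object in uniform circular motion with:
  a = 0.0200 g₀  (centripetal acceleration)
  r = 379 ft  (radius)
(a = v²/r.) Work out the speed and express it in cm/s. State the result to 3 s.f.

Solving a = v²/r for v: v = √(a·r).
a = 0.0200 g₀ = 0.1961 m/s²; r = 379 ft = 115.5 m.
v = 4.760 m/s
4.760 m/s × (1 cm/s / 0.01000 m/s) = 476.0 cm/s

476 cm/s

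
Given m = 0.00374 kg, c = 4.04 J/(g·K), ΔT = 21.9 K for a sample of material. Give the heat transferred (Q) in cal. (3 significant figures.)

Directly: Q = mcΔT.
m = 0.00374 kg; c = 4.04 J/(g·K) = 4040 J/(kg·K); ΔT = 21.9 K.
Q = 330.9 J  (the unit combination reduces to kg·m²/s² = J)
330.9 J × (1 cal / 4.184 J) = 79.09 cal

79.1 cal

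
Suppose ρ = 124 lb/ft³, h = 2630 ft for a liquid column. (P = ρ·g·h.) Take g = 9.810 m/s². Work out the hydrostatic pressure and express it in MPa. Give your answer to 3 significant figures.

P is given directly by: P = ρgh.
ρ = 124 lb/ft³ = 1986 kg/m³; h = 2630 ft = 801.6 m; g = 9.810 m/s².
P = 1.562×10^7 Pa  (the unit combination reduces to kg/(m·s²) = Pa)
1.562×10^7 Pa × (1 MPa / 1.000×10^6 Pa) = 15.62 MPa

15.6 MPa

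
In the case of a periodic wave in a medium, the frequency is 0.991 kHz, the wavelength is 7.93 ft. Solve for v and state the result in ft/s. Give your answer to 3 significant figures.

7860 ft/s

v is given directly by: v = fλ.
f = 0.991 kHz = 991.0 Hz; λ = 7.93 ft = 2.417 m.
v = 2395 m/s
2395 m/s × (1 ft/s / 0.3048 m/s) = 7859 ft/s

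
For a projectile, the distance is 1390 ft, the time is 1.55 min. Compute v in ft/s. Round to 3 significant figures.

14.9 ft/s

v is given directly by: v = d/t.
d = 1390 ft = 423.7 m; t = 1.55 min = 93.00 s.
v = 4.556 m/s
4.556 m/s × (1 ft/s / 0.3048 m/s) = 14.95 ft/s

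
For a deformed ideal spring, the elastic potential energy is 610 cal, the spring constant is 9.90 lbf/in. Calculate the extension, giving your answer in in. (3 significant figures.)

67.6 in

Rearranging U = ½k·x² for x: x = √(2U/k).
U = 610 cal = 2552 J; k = 9.90 lbf/in = 1734 N/m.
x = 1.716 m
1.716 m × (1 in / 0.02540 m) = 67.55 in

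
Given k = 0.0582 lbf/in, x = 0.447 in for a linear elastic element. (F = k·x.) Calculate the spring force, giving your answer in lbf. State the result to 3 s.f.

From Hooke's law: F = kx.
k = 0.0582 lbf/in = 10.19 N/m; x = 0.447 in = 0.01135 m.
F = 0.1157 N
0.1157 N × (1 lbf / 4.448 N) = 0.02602 lbf

0.0260 lbf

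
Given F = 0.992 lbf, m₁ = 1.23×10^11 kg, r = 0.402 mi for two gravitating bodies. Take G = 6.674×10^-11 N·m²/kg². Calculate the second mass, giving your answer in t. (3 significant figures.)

From Newton's law of gravitation: m₂ = F·r²/(G·m₁).
F = 0.992 lbf = 4.413 N; m₁ = 1.23×10^11 kg; r = 0.402 mi = 647.0 m; G = 6.674×10^-11 N·m²/kg².
m₂ = 2.250×10^5 kg
2.250×10^5 kg × (1 t / 1000 kg) = 225.0 t

225 t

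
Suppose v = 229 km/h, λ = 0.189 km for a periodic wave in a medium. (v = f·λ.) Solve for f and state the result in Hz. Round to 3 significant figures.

Solving v = f·λ for f: f = v/λ.
v = 229 km/h = 63.61 m/s; λ = 0.189 km = 189.0 m.
f = 0.3366 Hz

0.337 Hz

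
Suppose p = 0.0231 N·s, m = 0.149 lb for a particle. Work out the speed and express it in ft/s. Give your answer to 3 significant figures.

1.12 ft/s

Rearranging p = m·v for v: v = p/m.
p = 0.0231 N·s = 0.02310 kg·m/s; m = 0.149 lb = 0.06759 kg.
v = 0.3418 m/s
0.3418 m/s × (1 ft/s / 0.3048 m/s) = 1.121 ft/s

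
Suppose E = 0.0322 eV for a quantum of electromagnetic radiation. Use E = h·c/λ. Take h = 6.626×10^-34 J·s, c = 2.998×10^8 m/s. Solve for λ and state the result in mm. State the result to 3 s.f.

0.0385 mm

Rearranging: λ = hc/E.
E = 0.0322 eV = 5.159×10^-21 J; h = 6.626×10^-34 J·s; c = 2.998×10^8 m/s.
λ = 3.850×10^-5 m
3.850×10^-5 m × (1 mm / 0.001000 m) = 0.03850 mm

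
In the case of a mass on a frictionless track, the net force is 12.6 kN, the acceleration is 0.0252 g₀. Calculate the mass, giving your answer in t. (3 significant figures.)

51.0 t

Rearranging: m = F/a.
F = 12.6 kN = 12600 N; a = 0.0252 g₀ = 0.2471 m/s².
m = 50986 kg
50986 kg × (1 t / 1000 kg) = 50.99 t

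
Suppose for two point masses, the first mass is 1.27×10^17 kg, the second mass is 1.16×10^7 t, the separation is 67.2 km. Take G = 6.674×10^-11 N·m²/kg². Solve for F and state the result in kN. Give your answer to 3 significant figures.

Directly: F = Gm₁m₂/r².
m₁ = 1.27×10^17 kg; m₂ = 1.16×10^7 t = 1.160×10^10 kg; r = 67.2 km = 67200 m; G = 6.674×10^-11 N·m²/kg².
F = 2.177×10^7 N
2.177×10^7 N × (1 kN / 1000 N) = 21773 kN

21800 kN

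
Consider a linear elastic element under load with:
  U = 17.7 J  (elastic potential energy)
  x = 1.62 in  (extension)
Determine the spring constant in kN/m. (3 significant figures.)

Rearranging U = ½k·x² for k: k = 2U/x².
U = 17.7 J; x = 1.62 in = 0.04115 m.
k = 20908 N/m
20908 N/m × (1 kN/m / 1000 N/m) = 20.91 kN/m

20.9 kN/m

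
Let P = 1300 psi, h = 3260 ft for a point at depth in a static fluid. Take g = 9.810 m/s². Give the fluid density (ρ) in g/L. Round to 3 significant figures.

920 g/L

Solving P = ρ·g·h for ρ: ρ = P/(g·h).
P = 1300 psi = 8.963×10^6 Pa; h = 3260 ft = 993.6 m; g = 9.810 m/s².
ρ = 919.5 kg/m³
Since 1 g/L = 1 kg/m³, 919.5 g/L.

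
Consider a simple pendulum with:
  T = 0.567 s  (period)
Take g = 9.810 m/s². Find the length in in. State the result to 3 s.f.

Rearranging: L = g·(T/2π)².
T = 0.567 s; g = 9.810 m/s².
L = 0.07989 m
0.07989 m × (1 in / 0.02540 m) = 3.145 in

3.15 in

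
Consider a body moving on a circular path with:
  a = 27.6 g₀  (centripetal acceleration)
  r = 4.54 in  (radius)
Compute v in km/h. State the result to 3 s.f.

20.1 km/h

Solving a = v²/r for v: v = √(a·r).
a = 27.6 g₀ = 270.7 m/s²; r = 4.54 in = 0.1153 m.
v = 5.587 m/s
5.587 m/s × (1 km/h / 0.2778 m/s) = 20.11 km/h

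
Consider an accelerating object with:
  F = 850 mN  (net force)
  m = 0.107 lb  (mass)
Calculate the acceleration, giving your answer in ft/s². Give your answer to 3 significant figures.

57.5 ft/s²

From Newton's second law: a = F/m.
F = 850 mN = 0.8500 N; m = 0.107 lb = 0.04853 kg.
a = 17.51 m/s²
17.51 m/s² × (1 ft/s² / 0.3048 m/s²) = 57.46 ft/s²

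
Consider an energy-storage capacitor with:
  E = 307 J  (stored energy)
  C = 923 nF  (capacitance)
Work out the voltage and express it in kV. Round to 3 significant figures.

Rearranging: V = √(2E/C).
E = 307 J; C = 923 nF = 9.230×10^-7 F.
V = 25792 V
25792 V × (1 kV / 1000 V) = 25.79 kV

25.8 kV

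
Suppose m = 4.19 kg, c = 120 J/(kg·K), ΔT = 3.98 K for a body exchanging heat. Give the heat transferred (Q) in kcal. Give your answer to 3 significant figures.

Directly: Q = mcΔT.
m = 4.19 kg; c = 120 J/(kg·K); ΔT = 3.98 K.
Q = 2001 J
2001 J × (1 kcal / 4184 J) = 0.4783 kcal

0.478 kcal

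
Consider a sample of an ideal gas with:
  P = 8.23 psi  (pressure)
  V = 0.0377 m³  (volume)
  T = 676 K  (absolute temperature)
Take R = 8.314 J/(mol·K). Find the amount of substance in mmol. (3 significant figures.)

Rearranging: n = PV/(RT).
P = 8.23 psi = 56744 Pa; V = 0.0377 m³; T = 676 K; R = 8.314 J/(mol·K).
n = 0.3806 mol
0.3806 mol × (1 mmol / 0.001000 mol) = 380.6 mmol

381 mmol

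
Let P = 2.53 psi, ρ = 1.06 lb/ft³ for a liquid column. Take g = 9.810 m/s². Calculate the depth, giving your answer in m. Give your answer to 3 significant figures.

105 m

Solving P = ρ·g·h for h: h = P/(ρ·g).
P = 2.53 psi = 17444 Pa; ρ = 1.06 lb/ft³ = 16.98 kg/m³; g = 9.810 m/s².
h = 104.7 m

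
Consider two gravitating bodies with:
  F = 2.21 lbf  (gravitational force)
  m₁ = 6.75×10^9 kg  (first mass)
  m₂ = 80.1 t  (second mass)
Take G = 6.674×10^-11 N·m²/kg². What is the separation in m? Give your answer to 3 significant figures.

60.6 m

From Newton's law of gravitation: r = √(G·m₁m₂/F).
F = 2.21 lbf = 9.831 N; m₁ = 6.75×10^9 kg; m₂ = 80.1 t = 80100 kg; G = 6.674×10^-11 N·m²/kg².
r = 60.59 m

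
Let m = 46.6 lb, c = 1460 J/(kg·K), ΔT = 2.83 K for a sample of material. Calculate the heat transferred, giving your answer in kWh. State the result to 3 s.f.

Directly: Q = mcΔT.
m = 46.6 lb = 21.14 kg; c = 1460 J/(kg·K); ΔT = 2.83 K.
Q = 87336 J
87336 J × (1 kWh / 3.600×10^6 J) = 0.02426 kWh

0.0243 kWh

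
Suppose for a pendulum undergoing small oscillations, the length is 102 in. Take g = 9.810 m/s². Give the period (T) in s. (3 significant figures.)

3.23 s

T is given directly by: T = 2π√(L/g).
L = 102 in = 2.591 m; g = 9.810 m/s².
T = 3.229 s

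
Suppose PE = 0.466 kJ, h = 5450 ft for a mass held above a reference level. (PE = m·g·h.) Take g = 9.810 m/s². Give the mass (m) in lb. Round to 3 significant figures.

0.0630 lb

Solving PE = m·g·h for m: m = PE/(g·h).
PE = 0.466 kJ = 466.0 J; h = 5450 ft = 1661 m; g = 9.810 m/s².
m = 0.02860 kg
0.02860 kg × (1 lb / 0.4536 kg) = 0.06304 lb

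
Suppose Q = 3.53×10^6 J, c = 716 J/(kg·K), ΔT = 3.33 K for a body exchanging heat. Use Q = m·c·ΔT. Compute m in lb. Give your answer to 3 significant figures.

3260 lb

Rearranging: m = Q/(c·ΔT).
Q = 3.53×10^6 J; c = 716 J/(kg·K); ΔT = 3.33 K.
m = 1481 kg
1481 kg × (1 lb / 0.4536 kg) = 3264 lb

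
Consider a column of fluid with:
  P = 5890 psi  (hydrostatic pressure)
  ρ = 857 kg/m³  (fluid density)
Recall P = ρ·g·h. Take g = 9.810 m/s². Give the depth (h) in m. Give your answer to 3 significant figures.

Rearranging P = ρ·g·h for h: h = P/(ρ·g).
P = 5890 psi = 4.061×10^7 Pa; ρ = 857 kg/m³; g = 9.810 m/s².
h = 4830 m

4830 m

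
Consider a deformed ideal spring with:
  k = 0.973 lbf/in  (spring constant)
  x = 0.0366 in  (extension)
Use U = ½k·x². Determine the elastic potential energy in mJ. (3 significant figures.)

0.0736 mJ

Directly: U = ½kx².
k = 0.973 lbf/in = 170.4 N/m; x = 0.0366 in = 9.296×10^-4 m.
U = 7.363×10^-5 J
7.363×10^-5 J × (1 mJ / 0.001000 J) = 0.07363 mJ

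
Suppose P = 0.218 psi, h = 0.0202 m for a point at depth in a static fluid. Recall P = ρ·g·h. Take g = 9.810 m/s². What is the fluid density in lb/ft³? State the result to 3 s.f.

474 lb/ft³

Rearranging: ρ = P/(g·h).
P = 0.218 psi = 1503 Pa; h = 0.0202 m; g = 9.810 m/s².
ρ = 7585 kg/m³
7585 kg/m³ × (1 lb/ft³ / 16.02 kg/m³) = 473.5 lb/ft³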